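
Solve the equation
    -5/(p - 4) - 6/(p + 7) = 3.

Multiply both sides by (p - 4)(p + 7):
-5(p + 7) - 6(p - 4) = 3(p - 4)(p + 7).
Expand and collect terms: 3p² + 20p - 73 = 0.
By the quadratic formula, p = (-20 ± √1276) / 6, so p ≈ 2.6202 or p ≈ -9.2869.
Neither value makes a denominator zero (p ≠ 4, p ≠ -7), so both are valid.

p = -9.2869 or p = 2.6202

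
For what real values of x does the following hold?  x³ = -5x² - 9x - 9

x = -3

Rearrange: x³ + 5x² + 9x + 9 = 0.
Possible rational roots are divisors of 9. Testing x = -3 gives 0, so (x + 3) is a factor.
Divide: x³ + 5x² + 9x + 9 = (x + 3)(x² + 2x + 3).
The quadratic x² + 2x + 3 has discriminant -8 < 0, so no further real roots.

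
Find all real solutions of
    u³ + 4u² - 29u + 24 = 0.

u = -8 or u = 1 or u = 3

Possible rational roots are divisors of 24. Testing u = 3 gives 0, so (u - 3) is a factor.
Divide: u³ + 4u² - 29u + 24 = (u - 3)(u² + 7u - 8).
Factor the quadratic: u = 1 or u = -8.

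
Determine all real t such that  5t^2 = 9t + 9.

t = -0.7155 or t = 2.5155

Rearrange to standard form: 5t^2 - 9t - 9 = 0.
Discriminant: (-9)^2 - 4*5*(-9) = 261.
Quadratic formula: t = (9 +/- sqrt(261)) / 10.
So t = 9/10 + 3*sqrt(29)/10 ~= 2.5155 or t = 9/10 - 3*sqrt(29)/10 ~= -0.7155.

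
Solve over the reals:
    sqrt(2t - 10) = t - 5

Square both sides: 2t - 10 = (t - 5)^2.
Expand and rearrange: t^2 - 12t + 35 = 0.
Solving gives t = 7 or t = 5.
Check each candidate in the original equation:
  t = 7: sqrt(4) = 2, while t - 5 = 2 — valid.
  t = 5: sqrt(0) = 0, while t - 5 = 0 — valid.

t = 5 or t = 7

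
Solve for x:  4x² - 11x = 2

x = -0.1712 or x = 2.9212

Rearrange to standard form: 4x² - 11x - 2 = 0.
Discriminant: (-11)² − 4·4·(-2) = 153.
Quadratic formula: x = (11 ± √153) / 8.
So x = 11/8 + 3·√(17)/8 ≈ 2.9212 or x = 11/8 - 3·√(17)/8 ≈ -0.1712.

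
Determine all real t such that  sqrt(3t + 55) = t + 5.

Square both sides: 3t + 55 = (t + 5)^2.
Expand and rearrange: t^2 + 7t - 30 = 0.
Solving gives t = 3 or t = -10.
Check each candidate in the original equation:
  t = 3: sqrt(64) = 8, while t + 5 = 8 — valid.
  t = -10: sqrt(25) = 5, while t + 5 = -5 — extraneous.

t = 3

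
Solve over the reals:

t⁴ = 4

t = -1.4142 or t = 1.4142

Let u = t². The equation becomes u² - 4 = 0.
Factor: (u + 2)(u - 2) = 0, so u = -2 or u = 2.
t² = -2 < 0 has no real solution.
t² = 2 gives t = ±√(2) ≈ ±1.4142.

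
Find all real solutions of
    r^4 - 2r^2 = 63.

Let u = r^2. The equation becomes u^2 - 2u - 63 = 0.
Factor: (u + 7)(u - 9) = 0, so u = -7 or u = 9.
r^2 = -7 < 0 has no real solution.
r^2 = 9 gives r = +/-3.

r = -3 or r = 3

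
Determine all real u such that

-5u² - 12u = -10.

Rearrange to standard form: -5u² - 12u + 10 = 0.
Discriminant: (-12)² − 4·(-5)·10 = 344.
Quadratic formula: u = (12 ± √344) / (-10).
So u = -√(86)/5 - 6/5 ≈ -3.0547 or u = -6/5 + √(86)/5 ≈ 0.6547.

u = -3.0547 or u = 0.6547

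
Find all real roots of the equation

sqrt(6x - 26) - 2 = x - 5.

Isolate the radical: sqrt(6x - 26) = x - 3.
Square both sides: 6x - 26 = (x - 3)^2.
Expand and rearrange: x^2 - 12x + 35 = 0.
Solving gives x = 7 or x = 5.
Check each candidate in the original equation:
  x = 7: sqrt(16) = 4, while x - 3 = 4 — valid.
  x = 5: sqrt(4) = 2, while x - 3 = 2 — valid.

x = 5 or x = 7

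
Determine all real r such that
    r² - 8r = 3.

Rearrange to standard form: r² - 8r - 3 = 0.
Discriminant: (-8)² − 4·1·(-3) = 76.
Quadratic formula: r = (8 ± √76) / 2.
So r = 4 + √(19) ≈ 8.3589 or r = 4 - √(19) ≈ -0.3589.

r = -0.3589 or r = 8.3589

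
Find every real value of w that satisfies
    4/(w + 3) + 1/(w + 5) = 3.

w = -4.8081 or w = -1.5252

Multiply both sides by (w + 3)(w + 5):
4(w + 5) + (w + 3) = 3(w + 3)(w + 5).
Expand and collect terms: 3w^2 + 19w + 22 = 0.
By the quadratic formula, w = (-19 +/- sqrt(97)) / 6, so w ~= -1.5252 or w ~= -4.8081.
Neither value makes a denominator zero (w != -3, w != -5), so both are valid.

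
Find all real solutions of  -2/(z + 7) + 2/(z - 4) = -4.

z = -6.4749 or z = 3.4749

Multiply both sides by (z + 7)(z - 4):
-2(z - 4) + 2(z + 7) = -4(z + 7)(z - 4).
Expand and collect terms: -4z² - 12z + 90 = 0.
By the quadratic formula, z = (12 ± √1584) / -8, so z ≈ -6.4749 or z ≈ 3.4749.
Neither value makes a denominator zero (z ≠ -7, z ≠ 4), so both are valid.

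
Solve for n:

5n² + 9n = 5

Rearrange to standard form: 5n² + 9n - 5 = 0.
Discriminant: (9)² − 4·5·(-5) = 181.
Quadratic formula: n = (-9 ± √181) / 10.
So n = -9/10 + √(181)/10 ≈ 0.4454 or n = -√(181)/10 - 9/10 ≈ -2.2454.

n = -2.2454 or n = 0.4454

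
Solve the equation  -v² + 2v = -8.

v = -2 or v = 4

Bring every term to one side: -v² + 2v + 8 = 0.
Factor: -1(v + 2)(v - 4) = 0.
So v = -2 or v = 4.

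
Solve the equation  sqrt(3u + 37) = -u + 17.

Square both sides: 3u + 37 = (-u + 17)^2.
Expand and rearrange: u^2 - 37u + 252 = 0.
Solving gives u = 28 or u = 9.
Check each candidate in the original equation:
  u = 28: sqrt(121) = 11, while -u + 17 = -11 — extraneous.
  u = 9: sqrt(64) = 8, while -u + 17 = 8 — valid.

u = 9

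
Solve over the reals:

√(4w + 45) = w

Square both sides: 4w + 45 = (w)².
Expand and rearrange: w² - 4w - 45 = 0.
Solving gives w = 9 or w = -5.
Check each candidate in the original equation:
  w = 9: √(81) = 9, while w = 9 — valid.
  w = -5: √(25) = 5, while w = -5 — extraneous.

w = 9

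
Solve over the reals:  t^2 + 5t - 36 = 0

t = -9 or t = 4

Factor: (t - 4)(t + 9) = 0.
So t = 4 or t = -9.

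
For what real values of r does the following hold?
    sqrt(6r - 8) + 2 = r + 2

Isolate the radical: sqrt(6r - 8) = r.
Square both sides: 6r - 8 = (r)^2.
Expand and rearrange: r^2 - 6r + 8 = 0.
Solving gives r = 4 or r = 2.
Check each candidate in the original equation:
  r = 4: sqrt(16) = 4, while r = 4 — valid.
  r = 2: sqrt(4) = 2, while r = 2 — valid.

r = 2 or r = 4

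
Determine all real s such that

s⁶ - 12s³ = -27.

s = 1.4422 or s = 2.0801

Let u = s³. The equation becomes u² - 12u + 27 = 0.
Factor: (u - 9)(u - 3) = 0, so u = 9 or u = 3.
s³ = 9 gives s = ∛(9) ≈ 2.0801.
s³ = 3 gives s = ∛(3) ≈ 1.4422.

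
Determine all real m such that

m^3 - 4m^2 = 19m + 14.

m = -2 or m = -1 or m = 7

Rearrange: m^3 - 4m^2 - 19m - 14 = 0.
Possible rational roots are divisors of -14. Testing m = -2 gives 0, so (m + 2) is a factor.
Divide: m^3 - 4m^2 - 19m - 14 = (m + 2)(m^2 - 6m - 7).
Factor the quadratic: m = 7 or m = -1.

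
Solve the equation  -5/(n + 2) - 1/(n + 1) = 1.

Multiply both sides by (n + 2)(n + 1):
-5(n + 1) - (n + 2) = (n + 2)(n + 1).
Expand and collect terms: n^2 + 9n + 9 = 0.
By the quadratic formula, n = (-9 +/- sqrt(45)) / 2, so n ~= -1.1459 or n ~= -7.8541.
Neither value makes a denominator zero (n != -2, n != -1), so both are valid.

n = -7.8541 or n = -1.1459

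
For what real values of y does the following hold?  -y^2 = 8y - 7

Rearrange to standard form: -y^2 - 8y + 7 = 0.
Discriminant: (-8)^2 - 4*(-1)*7 = 92.
Quadratic formula: y = (8 +/- sqrt(92)) / (-2).
So y = -sqrt(23) - 4 ~= -8.7958 or y = -4 + sqrt(23) ~= 0.7958.

y = -8.7958 or y = 0.7958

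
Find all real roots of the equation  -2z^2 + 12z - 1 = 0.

z = 0.0845 or z = 5.9155

Discriminant: (12)^2 - 4*(-2)*(-1) = 136.
Quadratic formula: z = (-12 +/- sqrt(136)) / (-4).
So z = 3 - sqrt(34)/2 ~= 0.0845 or z = sqrt(34)/2 + 3 ~= 5.9155.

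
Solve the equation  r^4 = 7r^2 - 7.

r = -2.4065 or r = -1.0994 or r = 1.0994 or r = 2.4065

Let u = r^2. The equation becomes u^2 - 7u + 7 = 0.
By the quadratic formula, u = sqrt(21)/2 + 7/2 or u = 7/2 - sqrt(21)/2.
r^2 = sqrt(21)/2 + 7/2 gives r = +/-sqrt(sqrt(21)/2 + 7/2) ~= +/-2.4065.
r^2 = 7/2 - sqrt(21)/2 gives r = +/-sqrt(7/2 - sqrt(21)/2) ~= +/-1.0994.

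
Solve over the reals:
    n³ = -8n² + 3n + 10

Rearrange: n³ + 8n² - 3n - 10 = 0.
Possible rational roots are divisors of -10. Testing n = -1 gives 0, so (n + 1) is a factor.
Divide: n³ + 8n² - 3n - 10 = (n + 1)(n² + 7n - 10).
Apply the quadratic formula to n² + 7n - 10 = 0: n = (-7 ± √89)/2, i.e. n ≈ 1.217 or n ≈ -8.217.

n = -8.217 or n = -1 or n = 1.217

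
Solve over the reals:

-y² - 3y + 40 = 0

y = -8 or y = 5

Factor: -1(y + 8)(y - 5) = 0.
So y = -8 or y = 5.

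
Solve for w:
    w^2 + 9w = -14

Bring every term to one side: w^2 + 9w + 14 = 0.
Factor: (w + 7)(w + 2) = 0.
So w = -7 or w = -2.

w = -7 or w = -2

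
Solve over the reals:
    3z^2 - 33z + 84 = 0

z = 4 or z = 7

Factor: 3(z - 7)(z - 4) = 0.
So z = 7 or z = 4.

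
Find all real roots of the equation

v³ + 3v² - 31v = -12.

Rearrange: v³ + 3v² - 31v + 12 = 0.
Possible rational roots are divisors of 12. Testing v = 4 gives 0, so (v - 4) is a factor.
Divide: v³ + 3v² - 31v + 12 = (v - 4)(v² + 7v - 3).
Apply the quadratic formula to v² + 7v - 3 = 0: v = (-7 ± √61)/2, i.e. v ≈ 0.4051 or v ≈ -7.4051.

v = -7.4051 or v = 0.4051 or v = 4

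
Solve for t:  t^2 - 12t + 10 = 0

t = 0.901 or t = 11.099

Discriminant: (-12)^2 - 4*1*10 = 104.
Quadratic formula: t = (12 +/- sqrt(104)) / 2.
So t = sqrt(26) + 6 ~= 11.099 or t = 6 - sqrt(26) ~= 0.901.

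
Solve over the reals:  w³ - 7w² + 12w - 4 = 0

w = 0.4384 or w = 2 or w = 4.5616

Possible rational roots are divisors of -4. Testing w = 2 gives 0, so (w - 2) is a factor.
Divide: w³ - 7w² + 12w - 4 = (w - 2)(w² - 5w + 2).
Apply the quadratic formula to w² - 5w + 2 = 0: w = (5 ± √17)/2, i.e. w ≈ 4.5616 or w ≈ 0.4384.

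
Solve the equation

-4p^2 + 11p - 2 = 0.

Discriminant: (11)^2 - 4*(-4)*(-2) = 89.
Quadratic formula: p = (-11 +/- sqrt(89)) / (-8).
So p = 11/8 - sqrt(89)/8 ~= 0.1958 or p = sqrt(89)/8 + 11/8 ~= 2.5542.

p = 0.1958 or p = 2.5542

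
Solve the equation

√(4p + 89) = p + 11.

Square both sides: 4p + 89 = (p + 11)².
Expand and rearrange: p² + 18p + 32 = 0.
Solving gives p = -2 or p = -16.
Check each candidate in the original equation:
  p = -2: √(81) = 9, while p + 11 = 9 — valid.
  p = -16: √(25) = 5, while p + 11 = -5 — extraneous.

p = -2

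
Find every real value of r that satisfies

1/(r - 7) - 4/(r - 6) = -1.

Multiply both sides by (r - 7)(r - 6):
(r - 6) - 4(r - 7) = -(r - 7)(r - 6).
Expand and collect terms: -r^2 + 16r - 64 = 0.
This has the repeated root r = 8.
Neither value makes a denominator zero (r != 7, r != 6), so both are valid.

r = 8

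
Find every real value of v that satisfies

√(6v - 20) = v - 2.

v = 4 or v = 6

Square both sides: 6v - 20 = (v - 2)².
Expand and rearrange: v² - 10v + 24 = 0.
Solving gives v = 6 or v = 4.
Check each candidate in the original equation:
  v = 6: √(16) = 4, while v - 2 = 4 — valid.
  v = 4: √(4) = 2, while v - 2 = 2 — valid.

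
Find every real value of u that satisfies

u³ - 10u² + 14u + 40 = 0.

u = -1.3589 or u = 4 or u = 7.3589

Possible rational roots are divisors of 40. Testing u = 4 gives 0, so (u - 4) is a factor.
Divide: u³ - 10u² + 14u + 40 = (u - 4)(u² - 6u - 10).
Apply the quadratic formula to u² - 6u - 10 = 0: u = (6 ± √76)/2, i.e. u ≈ 7.3589 or u ≈ -1.3589.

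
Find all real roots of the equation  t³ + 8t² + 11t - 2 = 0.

Possible rational roots are divisors of -2. Testing t = -2 gives 0, so (t + 2) is a factor.
Divide: t³ + 8t² + 11t - 2 = (t + 2)(t² + 6t - 1).
Apply the quadratic formula to t² + 6t - 1 = 0: t = (-6 ± √40)/2, i.e. t ≈ 0.1623 or t ≈ -6.1623.

t = -6.1623 or t = -2 or t = 0.1623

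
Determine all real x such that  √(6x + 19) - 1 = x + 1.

x = 5

Isolate the radical: √(6x + 19) = x + 2.
Square both sides: 6x + 19 = (x + 2)².
Expand and rearrange: x² - 2x - 15 = 0.
Solving gives x = 5 or x = -3.
Check each candidate in the original equation:
  x = 5: √(49) = 7, while x + 2 = 7 — valid.
  x = -3: √(1) = 1, while x + 2 = -1 — extraneous.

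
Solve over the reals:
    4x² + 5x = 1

Rearrange to standard form: 4x² + 5x - 1 = 0.
Discriminant: (5)² − 4·4·(-1) = 41.
Quadratic formula: x = (-5 ± √41) / 8.
So x = -5/8 + √(41)/8 ≈ 0.1754 or x = -√(41)/8 - 5/8 ≈ -1.4254.

x = -1.4254 or x = 0.1754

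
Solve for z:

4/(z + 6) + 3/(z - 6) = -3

Multiply both sides by (z + 6)(z - 6):
4(z - 6) + 3(z + 6) = -3(z + 6)(z - 6).
Expand and collect terms: -3z² - 7z + 114 = 0.
By the quadratic formula, z = (7 ± √1417) / -6, so z ≈ -7.4405 or z ≈ 5.1072.
Neither value makes a denominator zero (z ≠ -6, z ≠ 6), so both are valid.

z = -7.4405 or z = 5.1072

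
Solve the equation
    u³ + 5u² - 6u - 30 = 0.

Possible rational roots are divisors of -30. Testing u = -5 gives 0, so (u + 5) is a factor.
Divide: u³ + 5u² - 6u - 30 = (u + 5)(u² - 6).
Apply the quadratic formula to u² - 6 = 0: u = (0 ± √24)/2, i.e. u ≈ 2.4495 or u ≈ -2.4495.

u = -5 or u = -2.4495 or u = 2.4495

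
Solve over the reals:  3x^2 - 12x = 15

Bring every term to one side: 3x^2 - 12x - 15 = 0.
Factor: 3(x - 5)(x + 1) = 0.
So x = 5 or x = -1.

x = -1 or x = 5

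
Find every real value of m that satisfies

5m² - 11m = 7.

Rearrange to standard form: 5m² - 11m - 7 = 0.
Discriminant: (-11)² − 4·5·(-7) = 261.
Quadratic formula: m = (11 ± √261) / 10.
So m = 11/10 + 3·√(29)/10 ≈ 2.7155 or m = 11/10 - 3·√(29)/10 ≈ -0.5155.

m = -0.5155 or m = 2.7155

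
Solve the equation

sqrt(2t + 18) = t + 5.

t = -1

Square both sides: 2t + 18 = (t + 5)^2.
Expand and rearrange: t^2 + 8t + 7 = 0.
Solving gives t = -1 or t = -7.
Check each candidate in the original equation:
  t = -1: sqrt(16) = 4, while t + 5 = 4 — valid.
  t = -7: sqrt(4) = 2, while t + 5 = -2 — extraneous.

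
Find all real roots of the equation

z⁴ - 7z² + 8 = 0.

Let u = z². The equation becomes u² - 7u + 8 = 0.
By the quadratic formula, u = √(17)/2 + 7/2 or u = 7/2 - √(17)/2.
z² = √(17)/2 + 7/2 gives z = ±√(√(17)/2 + 7/2) ≈ ±2.3583.
z² = 7/2 - √(17)/2 gives z = ±√(7/2 - √(17)/2) ≈ ±1.1994.

z = -2.3583 or z = -1.1994 or z = 1.1994 or z = 2.3583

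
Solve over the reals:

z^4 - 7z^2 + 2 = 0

z = -2.5887 or z = -0.5463 or z = 0.5463 or z = 2.5887

Let u = z^2. The equation becomes u^2 - 7u + 2 = 0.
By the quadratic formula, u = sqrt(41)/2 + 7/2 or u = 7/2 - sqrt(41)/2.
z^2 = sqrt(41)/2 + 7/2 gives z = +/-sqrt(sqrt(41)/2 + 7/2) ~= +/-2.5887.
z^2 = 7/2 - sqrt(41)/2 gives z = +/-sqrt(7/2 - sqrt(41)/2) ~= +/-0.5463.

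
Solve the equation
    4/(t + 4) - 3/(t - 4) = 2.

Multiply both sides by (t + 4)(t - 4):
4(t - 4) - 3(t + 4) = 2(t + 4)(t - 4).
Expand and collect terms: 2t² - t - 4 = 0.
By the quadratic formula, t = (1 ± √33) / 4, so t ≈ 1.6861 or t ≈ -1.1861.
Neither value makes a denominator zero (t ≠ -4, t ≠ 4), so both are valid.

t = -1.1861 or t = 1.6861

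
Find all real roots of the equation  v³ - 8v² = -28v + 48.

Rearrange: v³ - 8v² + 28v - 48 = 0.
Possible rational roots are divisors of -48. Testing v = 4 gives 0, so (v - 4) is a factor.
Divide: v³ - 8v² + 28v - 48 = (v - 4)(v² - 4v + 12).
The quadratic v² - 4v + 12 has discriminant -32 < 0, so no further real roots.

v = 4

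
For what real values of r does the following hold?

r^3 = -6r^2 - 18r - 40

r = -4

Rearrange: r^3 + 6r^2 + 18r + 40 = 0.
Possible rational roots are divisors of 40. Testing r = -4 gives 0, so (r + 4) is a factor.
Divide: r^3 + 6r^2 + 18r + 40 = (r + 4)(r^2 + 2r + 10).
The quadratic r^2 + 2r + 10 has discriminant -36 < 0, so no further real roots.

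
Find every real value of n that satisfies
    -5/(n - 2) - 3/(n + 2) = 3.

n = -3.4415 or n = 0.7749

Multiply both sides by (n - 2)(n + 2):
-5(n + 2) - 3(n - 2) = 3(n - 2)(n + 2).
Expand and collect terms: 3n^2 + 8n - 8 = 0.
By the quadratic formula, n = (-8 +/- sqrt(160)) / 6, so n ~= 0.7749 or n ~= -3.4415.
Neither value makes a denominator zero (n != 2, n != -2), so both are valid.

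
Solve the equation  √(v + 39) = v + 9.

v = -3

Square both sides: v + 39 = (v + 9)².
Expand and rearrange: v² + 17v + 42 = 0.
Solving gives v = -3 or v = -14.
Check each candidate in the original equation:
  v = -3: √(36) = 6, while v + 9 = 6 — valid.
  v = -14: √(25) = 5, while v + 9 = -5 — extraneous.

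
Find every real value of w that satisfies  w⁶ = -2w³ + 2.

w = -1.398 or w = 0.9013

Let u = w³. The equation becomes u² + 2u - 2 = 0.
By the quadratic formula, u = -1 + √(3) or u = -√(3) - 1.
w³ = -1 + √(3) gives w = ∛(-1 + √(3)) ≈ 0.9013.
w³ = -√(3) - 1 gives w = -∛(1 + √(3)) ≈ -1.398.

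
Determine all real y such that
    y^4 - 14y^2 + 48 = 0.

y = -2.8284 or y = -2.4495 or y = 2.4495 or y = 2.8284

Let u = y^2. The equation becomes u^2 - 14u + 48 = 0.
Factor: (u - 6)(u - 8) = 0, so u = 6 or u = 8.
y^2 = 6 gives y = +/-sqrt(6) ~= +/-2.4495.
y^2 = 8 gives y = +/-2*sqrt(2) ~= +/-2.8284.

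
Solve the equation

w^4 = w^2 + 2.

Let u = w^2. The equation becomes u^2 - u - 2 = 0.
Factor: (u - 2)(u + 1) = 0, so u = 2 or u = -1.
w^2 = 2 gives w = +/-sqrt(2) ~= +/-1.4142.
w^2 = -1 < 0 has no real solution.

w = -1.4142 or w = 1.4142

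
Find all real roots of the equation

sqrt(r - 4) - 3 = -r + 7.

Isolate the radical: sqrt(r - 4) = -r + 10.
Square both sides: r - 4 = (-r + 10)^2.
Expand and rearrange: r^2 - 21r + 104 = 0.
Solving gives r = 13 or r = 8.
Check each candidate in the original equation:
  r = 13: sqrt(9) = 3, while -r + 10 = -3 — extraneous.
  r = 8: sqrt(4) = 2, while -r + 10 = 2 — valid.

r = 8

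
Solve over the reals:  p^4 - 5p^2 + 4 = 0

Let u = p^2. The equation becomes u^2 - 5u + 4 = 0.
Factor: (u - 4)(u - 1) = 0, so u = 4 or u = 1.
p^2 = 4 gives p = +/-2.
p^2 = 1 gives p = +/-1.

p = -2 or p = -1 or p = 1 or p = 2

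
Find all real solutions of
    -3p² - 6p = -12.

Rearrange to standard form: -3p² - 6p + 12 = 0.
Discriminant: (-6)² − 4·(-3)·12 = 180.
Quadratic formula: p = (6 ± √180) / (-6).
So p = -√(5) - 1 ≈ -3.2361 or p = -1 + √(5) ≈ 1.2361.

p = -3.2361 or p = 1.2361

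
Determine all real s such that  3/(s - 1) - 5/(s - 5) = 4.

s = 2.5 or s = 3

Multiply both sides by (s - 1)(s - 5):
3(s - 5) - 5(s - 1) = 4(s - 1)(s - 5).
Expand and collect terms: 4s^2 - 22s + 30 = 0.
Factor or apply the quadratic formula: s = 3 or s = 2.5.
Neither value makes a denominator zero (s != 1, s != 5), so both are valid.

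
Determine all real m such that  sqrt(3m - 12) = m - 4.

Square both sides: 3m - 12 = (m - 4)^2.
Expand and rearrange: m^2 - 11m + 28 = 0.
Solving gives m = 7 or m = 4.
Check each candidate in the original equation:
  m = 7: sqrt(9) = 3, while m - 4 = 3 — valid.
  m = 4: sqrt(0) = 0, while m - 4 = 0 — valid.

m = 4 or m = 7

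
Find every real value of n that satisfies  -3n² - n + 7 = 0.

n = -1.7033 or n = 1.3699

Discriminant: (-1)² − 4·(-3)·7 = 85.
Quadratic formula: n = (1 ± √85) / (-6).
So n = -√(85)/6 - 1/6 ≈ -1.7033 or n = -1/6 + √(85)/6 ≈ 1.3699.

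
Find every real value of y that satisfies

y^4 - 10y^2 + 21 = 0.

Let u = y^2. The equation becomes u^2 - 10u + 21 = 0.
Factor: (u - 3)(u - 7) = 0, so u = 3 or u = 7.
y^2 = 3 gives y = +/-sqrt(3) ~= +/-1.7321.
y^2 = 7 gives y = +/-sqrt(7) ~= +/-2.6458.

y = -2.6458 or y = -1.7321 or y = 1.7321 or y = 2.6458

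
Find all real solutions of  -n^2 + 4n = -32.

n = -4 or n = 8

Bring every term to one side: -n^2 + 4n + 32 = 0.
Factor: -1(n - 8)(n + 4) = 0.
So n = 8 or n = -4.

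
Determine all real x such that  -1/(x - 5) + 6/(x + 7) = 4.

Multiply both sides by (x - 5)(x + 7):
-(x + 7) + 6(x - 5) = 4(x - 5)(x + 7).
Expand and collect terms: 4x² + 3x - 103 = 0.
By the quadratic formula, x = (-3 ± √1657) / 8, so x ≈ 4.7133 or x ≈ -5.4633.
Neither value makes a denominator zero (x ≠ 5, x ≠ -7), so both are valid.

x = -5.4633 or x = 4.7133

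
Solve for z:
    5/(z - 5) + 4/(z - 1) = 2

z = 2.0779 or z = 8.4221

Multiply both sides by (z - 5)(z - 1):
5(z - 1) + 4(z - 5) = 2(z - 5)(z - 1).
Expand and collect terms: 2z^2 - 21z + 35 = 0.
By the quadratic formula, z = (21 +/- sqrt(161)) / 4, so z ~= 8.4221 or z ~= 2.0779.
Neither value makes a denominator zero (z != 5, z != 1), so both are valid.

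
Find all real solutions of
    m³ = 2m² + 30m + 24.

Rearrange: m³ - 2m² - 30m - 24 = 0.
Possible rational roots are divisors of -24. Testing m = -4 gives 0, so (m + 4) is a factor.
Divide: m³ - 2m² - 30m - 24 = (m + 4)(m² - 6m - 6).
Apply the quadratic formula to m² - 6m - 6 = 0: m = (6 ± √60)/2, i.e. m ≈ 6.873 or m ≈ -0.873.

m = -4 or m = -0.873 or m = 6.873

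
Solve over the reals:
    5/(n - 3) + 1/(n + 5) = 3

n = -4.7258 or n = 4.7258

Multiply both sides by (n - 3)(n + 5):
5(n + 5) + (n - 3) = 3(n - 3)(n + 5).
Expand and collect terms: 3n^2 - 67 = 0.
By the quadratic formula, n = (0 +/- sqrt(804)) / 6, so n ~= 4.7258 or n ~= -4.7258.
Neither value makes a denominator zero (n != 3, n != -5), so both are valid.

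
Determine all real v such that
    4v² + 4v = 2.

Rearrange to standard form: 4v² + 4v - 2 = 0.
Discriminant: (4)² − 4·4·(-2) = 48.
Quadratic formula: v = (-4 ± √48) / 8.
So v = -1/2 + √(3)/2 ≈ 0.366 or v = -√(3)/2 - 1/2 ≈ -1.366.

v = -1.366 or v = 0.366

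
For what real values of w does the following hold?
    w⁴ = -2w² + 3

Let u = w². The equation becomes u² + 2u - 3 = 0.
Factor: (u + 3)(u - 1) = 0, so u = -3 or u = 1.
w² = -3 < 0 has no real solution.
w² = 1 gives w = ±1.

w = -1 or w = 1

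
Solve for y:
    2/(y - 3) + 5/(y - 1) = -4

y = -0.4611 or y = 2.7111

Multiply both sides by (y - 3)(y - 1):
2(y - 1) + 5(y - 3) = -4(y - 3)(y - 1).
Expand and collect terms: -4y² + 9y + 5 = 0.
By the quadratic formula, y = (-9 ± √161) / -8, so y ≈ -0.4611 or y ≈ 2.7111.
Neither value makes a denominator zero (y ≠ 3, y ≠ 1), so both are valid.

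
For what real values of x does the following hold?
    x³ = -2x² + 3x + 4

x = -2.5616 or x = -1 or x = 1.5616

Rearrange: x³ + 2x² - 3x - 4 = 0.
Possible rational roots are divisors of -4. Testing x = -1 gives 0, so (x + 1) is a factor.
Divide: x³ + 2x² - 3x - 4 = (x + 1)(x² + x - 4).
Apply the quadratic formula to x² + x - 4 = 0: x = (-1 ± √17)/2, i.e. x ≈ 1.5616 or x ≈ -2.5616.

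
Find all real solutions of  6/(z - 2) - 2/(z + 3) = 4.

Multiply both sides by (z - 2)(z + 3):
6(z + 3) - 2(z - 2) = 4(z - 2)(z + 3).
Expand and collect terms: 4z² - 46 = 0.
By the quadratic formula, z = (0 ± √736) / 8, so z ≈ 3.3912 or z ≈ -3.3912.
Neither value makes a denominator zero (z ≠ 2, z ≠ -3), so both are valid.

z = -3.3912 or z = 3.3912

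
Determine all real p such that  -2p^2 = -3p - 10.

p = -1.6085 or p = 3.1085

Rearrange to standard form: -2p^2 + 3p + 10 = 0.
Discriminant: (3)^2 - 4*(-2)*10 = 89.
Quadratic formula: p = (-3 +/- sqrt(89)) / (-4).
So p = 3/4 - sqrt(89)/4 ~= -1.6085 or p = 3/4 + sqrt(89)/4 ~= 3.1085.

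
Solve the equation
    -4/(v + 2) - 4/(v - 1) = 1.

v = -8.772 or v = -0.228

Multiply both sides by (v + 2)(v - 1):
-4(v - 1) - 4(v + 2) = (v + 2)(v - 1).
Expand and collect terms: v^2 + 9v + 2 = 0.
By the quadratic formula, v = (-9 +/- sqrt(73)) / 2, so v ~= -0.228 or v ~= -8.772.
Neither value makes a denominator zero (v != -2, v != 1), so both are valid.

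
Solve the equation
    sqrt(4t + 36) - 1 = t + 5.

Isolate the radical: sqrt(4t + 36) = t + 6.
Square both sides: 4t + 36 = (t + 6)^2.
Expand and rearrange: t^2 + 8t = 0.
Solving gives t = 0 or t = -8.
Check each candidate in the original equation:
  t = 0: sqrt(36) = 6, while t + 6 = 6 — valid.
  t = -8: sqrt(4) = 2, while t + 6 = -2 — extraneous.

t = 0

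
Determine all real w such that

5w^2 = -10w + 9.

w = -2.6733 or w = 0.6733

Rearrange to standard form: 5w^2 + 10w - 9 = 0.
Discriminant: (10)^2 - 4*5*(-9) = 280.
Quadratic formula: w = (-10 +/- sqrt(280)) / 10.
So w = -1 + sqrt(70)/5 ~= 0.6733 or w = -sqrt(70)/5 - 1 ~= -2.6733.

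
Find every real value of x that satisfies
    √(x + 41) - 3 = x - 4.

Isolate the radical: √(x + 41) = x - 1.
Square both sides: x + 41 = (x - 1)².
Expand and rearrange: x² - 3x - 40 = 0.
Solving gives x = 8 or x = -5.
Check each candidate in the original equation:
  x = 8: √(49) = 7, while x - 1 = 7 — valid.
  x = -5: √(36) = 6, while x - 1 = -6 — extraneous.

x = 8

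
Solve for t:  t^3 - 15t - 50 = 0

Possible rational roots are divisors of -50. Testing t = 5 gives 0, so (t - 5) is a factor.
Divide: t^3 - 15t - 50 = (t - 5)(t^2 + 5t + 10).
The quadratic t^2 + 5t + 10 has discriminant -15 < 0, so no further real roots.

t = 5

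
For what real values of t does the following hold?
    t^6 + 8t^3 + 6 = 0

t = -1.9276 or t = -0.9427

Let u = t^3. The equation becomes u^2 + 8u + 6 = 0.
By the quadratic formula, u = -4 + sqrt(10) or u = -4 - sqrt(10).
t^3 = -4 + sqrt(10) gives t = -(4 - sqrt(10))^(1/3) ~= -0.9427.
t^3 = -4 - sqrt(10) gives t = -(sqrt(10) + 4)^(1/3) ~= -1.9276.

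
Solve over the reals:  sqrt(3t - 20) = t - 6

Square both sides: 3t - 20 = (t - 6)^2.
Expand and rearrange: t^2 - 15t + 56 = 0.
Solving gives t = 8 or t = 7.
Check each candidate in the original equation:
  t = 8: sqrt(4) = 2, while t - 6 = 2 — valid.
  t = 7: sqrt(1) = 1, while t - 6 = 1 — valid.

t = 7 or t = 8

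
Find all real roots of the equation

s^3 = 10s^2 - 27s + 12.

s = 0.5505 or s = 4 or s = 5.4495

Rearrange: s^3 - 10s^2 + 27s - 12 = 0.
Possible rational roots are divisors of -12. Testing s = 4 gives 0, so (s - 4) is a factor.
Divide: s^3 - 10s^2 + 27s - 12 = (s - 4)(s^2 - 6s + 3).
Apply the quadratic formula to s^2 - 6s + 3 = 0: s = (6 +/- sqrt(24))/2, i.e. s ~= 5.4495 or s ~= 0.5505.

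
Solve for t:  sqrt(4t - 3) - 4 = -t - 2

Isolate the radical: sqrt(4t - 3) = -t + 2.
Square both sides: 4t - 3 = (-t + 2)^2.
Expand and rearrange: t^2 - 8t + 7 = 0.
Solving gives t = 7 or t = 1.
Check each candidate in the original equation:
  t = 7: sqrt(25) = 5, while -t + 2 = -5 — extraneous.
  t = 1: sqrt(1) = 1, while -t + 2 = 1 — valid.

t = 1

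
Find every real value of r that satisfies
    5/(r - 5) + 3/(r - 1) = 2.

r = 1.8377 or r = 8.1623

Multiply both sides by (r - 5)(r - 1):
5(r - 1) + 3(r - 5) = 2(r - 5)(r - 1).
Expand and collect terms: 2r² - 20r + 30 = 0.
By the quadratic formula, r = (20 ± √160) / 4, so r ≈ 8.1623 or r ≈ 1.8377.
Neither value makes a denominator zero (r ≠ 5, r ≠ 1), so both are valid.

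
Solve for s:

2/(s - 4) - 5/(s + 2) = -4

s = -0.5975 or s = 3.3475

Multiply both sides by (s - 4)(s + 2):
2(s + 2) - 5(s - 4) = -4(s - 4)(s + 2).
Expand and collect terms: -4s² + 11s + 8 = 0.
By the quadratic formula, s = (-11 ± √249) / -8, so s ≈ -0.5975 or s ≈ 3.3475.
Neither value makes a denominator zero (s ≠ 4, s ≠ -2), so both are valid.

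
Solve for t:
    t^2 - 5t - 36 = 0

Factor: (t + 4)(t - 9) = 0.
So t = -4 or t = 9.

t = -4 or t = 9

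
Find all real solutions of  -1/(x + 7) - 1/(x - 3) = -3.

x = -6.6778 or x = 3.3444

Multiply both sides by (x + 7)(x - 3):
-(x - 3) - (x + 7) = -3(x + 7)(x - 3).
Expand and collect terms: -3x^2 - 10x + 67 = 0.
By the quadratic formula, x = (10 +/- sqrt(904)) / -6, so x ~= -6.6778 or x ~= 3.3444.
Neither value makes a denominator zero (x != -7, x != 3), so both are valid.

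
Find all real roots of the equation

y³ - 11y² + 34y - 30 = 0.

Possible rational roots are divisors of -30. Testing y = 3 gives 0, so (y - 3) is a factor.
Divide: y³ - 11y² + 34y - 30 = (y - 3)(y² - 8y + 10).
Apply the quadratic formula to y² - 8y + 10 = 0: y = (8 ± √24)/2, i.e. y ≈ 6.4495 or y ≈ 1.5505.

y = 1.5505 or y = 3 or y = 6.4495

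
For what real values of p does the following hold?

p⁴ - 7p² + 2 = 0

Let u = p². The equation becomes u² - 7u + 2 = 0.
By the quadratic formula, u = √(41)/2 + 7/2 or u = 7/2 - √(41)/2.
p² = √(41)/2 + 7/2 gives p = ±√(√(41)/2 + 7/2) ≈ ±2.5887.
p² = 7/2 - √(41)/2 gives p = ±√(7/2 - √(41)/2) ≈ ±0.5463.

p = -2.5887 or p = -0.5463 or p = 0.5463 or p = 2.5887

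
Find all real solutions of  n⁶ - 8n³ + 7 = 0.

Let u = n³. The equation becomes u² - 8u + 7 = 0.
Factor: (u - 1)(u - 7) = 0, so u = 1 or u = 7.
n³ = 1 gives n = 1.
n³ = 7 gives n = ∛(7) ≈ 1.9129.

n = 1 or n = 1.9129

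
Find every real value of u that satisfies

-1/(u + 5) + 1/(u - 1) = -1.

Multiply both sides by (u + 5)(u - 1):
-(u - 1) + (u + 5) = -(u + 5)(u - 1).
Expand and collect terms: -u^2 - 4u - 1 = 0.
By the quadratic formula, u = (4 +/- sqrt(12)) / -2, so u ~= -3.7321 or u ~= -0.2679.
Neither value makes a denominator zero (u != -5, u != 1), so both are valid.

u = -3.7321 or u = -0.2679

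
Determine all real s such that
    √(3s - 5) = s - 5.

Square both sides: 3s - 5 = (s - 5)².
Expand and rearrange: s² - 13s + 30 = 0.
Solving gives s = 10 or s = 3.
Check each candidate in the original equation:
  s = 10: √(25) = 5, while s - 5 = 5 — valid.
  s = 3: √(4) = 2, while s - 5 = -2 — extraneous.

s = 10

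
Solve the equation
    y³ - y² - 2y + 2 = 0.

y = -1.4142 or y = 1 or y = 1.4142

Possible rational roots are divisors of 2. Testing y = 1 gives 0, so (y - 1) is a factor.
Divide: y³ - y² - 2y + 2 = (y - 1)(y² - 2).
Apply the quadratic formula to y² - 2 = 0: y = (0 ± √8)/2, i.e. y ≈ 1.4142 or y ≈ -1.4142.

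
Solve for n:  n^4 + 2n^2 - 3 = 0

Let u = n^2. The equation becomes u^2 + 2u - 3 = 0.
Factor: (u + 3)(u - 1) = 0, so u = -3 or u = 1.
n^2 = -3 < 0 has no real solution.
n^2 = 1 gives n = +/-1.

n = -1 or n = 1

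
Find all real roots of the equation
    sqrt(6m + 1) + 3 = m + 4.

Isolate the radical: sqrt(6m + 1) = m + 1.
Square both sides: 6m + 1 = (m + 1)^2.
Expand and rearrange: m^2 - 4m = 0.
Solving gives m = 4 or m = 0.
Check each candidate in the original equation:
  m = 4: sqrt(25) = 5, while m + 1 = 5 — valid.
  m = 0: sqrt(1) = 1, while m + 1 = 1 — valid.

m = 0 or m = 4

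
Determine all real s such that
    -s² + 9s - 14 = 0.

s = 2 or s = 7

Factor: -1(s - 2)(s - 7) = 0.
So s = 2 or s = 7.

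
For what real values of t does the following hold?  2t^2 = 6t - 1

t = 0.1771 or t = 2.8229

Rearrange to standard form: 2t^2 - 6t + 1 = 0.
Discriminant: (-6)^2 - 4*2*1 = 28.
Quadratic formula: t = (6 +/- sqrt(28)) / 4.
So t = sqrt(7)/2 + 3/2 ~= 2.8229 or t = 3/2 - sqrt(7)/2 ~= 0.1771.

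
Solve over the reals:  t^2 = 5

Rearrange to standard form: t^2 - 5 = 0.
Discriminant: (0)^2 - 4*1*(-5) = 20.
Quadratic formula: t = (0 +/- sqrt(20)) / 2.
So t = sqrt(5) ~= 2.2361 or t = -sqrt(5) ~= -2.2361.

t = -2.2361 or t = 2.2361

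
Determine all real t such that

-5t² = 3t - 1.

t = -0.8385 or t = 0.2385

Rearrange to standard form: -5t² - 3t + 1 = 0.
Discriminant: (-3)² − 4·(-5)·1 = 29.
Quadratic formula: t = (3 ± √29) / (-10).
So t = -√(29)/10 - 3/10 ≈ -0.8385 or t = -3/10 + √(29)/10 ≈ 0.2385.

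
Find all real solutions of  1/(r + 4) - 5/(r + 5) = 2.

Multiply both sides by (r + 4)(r + 5):
(r + 5) - 5(r + 4) = 2(r + 4)(r + 5).
Expand and collect terms: 2r^2 + 22r + 55 = 0.
By the quadratic formula, r = (-22 +/- sqrt(44)) / 4, so r ~= -3.8417 or r ~= -7.1583.
Neither value makes a denominator zero (r != -4, r != -5), so both are valid.

r = -7.1583 or r = -3.8417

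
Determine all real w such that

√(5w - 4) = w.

Square both sides: 5w - 4 = (w)².
Expand and rearrange: w² - 5w + 4 = 0.
Solving gives w = 4 or w = 1.
Check each candidate in the original equation:
  w = 4: √(16) = 4, while w = 4 — valid.
  w = 1: √(1) = 1, while w = 1 — valid.

w = 1 or w = 4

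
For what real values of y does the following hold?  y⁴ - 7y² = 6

Let u = y². The equation becomes u² - 7u - 6 = 0.
By the quadratic formula, u = 7/2 + √(73)/2 or u = 7/2 - √(73)/2.
y² = 7/2 + √(73)/2 gives y = ±√(7/2 + √(73)/2) ≈ ±2.7878.
y² = 7/2 - √(73)/2 < 0 has no real solution.

y = -2.7878 or y = 2.7878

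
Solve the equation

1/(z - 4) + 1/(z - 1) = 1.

z = 1.6972 or z = 5.3028

Multiply both sides by (z - 4)(z - 1):
(z - 1) + (z - 4) = (z - 4)(z - 1).
Expand and collect terms: z^2 - 7z + 9 = 0.
By the quadratic formula, z = (7 +/- sqrt(13)) / 2, so z ~= 5.3028 or z ~= 1.6972.
Neither value makes a denominator zero (z != 4, z != 1), so both are valid.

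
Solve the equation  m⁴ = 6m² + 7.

Let u = m². The equation becomes u² - 6u - 7 = 0.
Factor: (u - 7)(u + 1) = 0, so u = 7 or u = -1.
m² = 7 gives m = ±√(7) ≈ ±2.6458.
m² = -1 < 0 has no real solution.

m = -2.6458 or m = 2.6458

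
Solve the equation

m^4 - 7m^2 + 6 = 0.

m = -2.4495 or m = -1 or m = 1 or m = 2.4495

Let u = m^2. The equation becomes u^2 - 7u + 6 = 0.
Factor: (u - 1)(u - 6) = 0, so u = 1 or u = 6.
m^2 = 1 gives m = +/-1.
m^2 = 6 gives m = +/-sqrt(6) ~= +/-2.4495.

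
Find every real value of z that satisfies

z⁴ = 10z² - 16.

Let u = z². The equation becomes u² - 10u + 16 = 0.
Factor: (u - 2)(u - 8) = 0, so u = 2 or u = 8.
z² = 2 gives z = ±√(2) ≈ ±1.4142.
z² = 8 gives z = ±2·√(2) ≈ ±2.8284.

z = -2.8284 or z = -1.4142 or z = 1.4142 or z = 2.8284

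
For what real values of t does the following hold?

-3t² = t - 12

t = -2.1736 or t = 1.8403

Rearrange to standard form: -3t² - t + 12 = 0.
Discriminant: (-1)² − 4·(-3)·12 = 145.
Quadratic formula: t = (1 ± √145) / (-6).
So t = -√(145)/6 - 1/6 ≈ -2.1736 or t = -1/6 + √(145)/6 ≈ 1.8403.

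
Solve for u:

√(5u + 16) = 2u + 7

u = -3 or u = -2.75

Square both sides: 5u + 16 = (2u + 7)².
Expand and rearrange: 4u² + 23u + 33 = 0.
Solving gives u = -2.75 or u = -3.
Check each candidate in the original equation:
  u = -2.75: √(2.25) = 1.5, while 2u + 7 = 1.5 — valid.
  u = -3: √(1) = 1, while 2u + 7 = 1 — valid.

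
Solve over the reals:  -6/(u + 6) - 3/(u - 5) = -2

Multiply both sides by (u + 6)(u - 5):
-6(u - 5) - 3(u + 6) = -2(u + 6)(u - 5).
Expand and collect terms: -2u² + 7u + 48 = 0.
By the quadratic formula, u = (-7 ± √433) / -4, so u ≈ -3.4522 or u ≈ 6.9522.
Neither value makes a denominator zero (u ≠ -6, u ≠ 5), so both are valid.

u = -3.4522 or u = 6.9522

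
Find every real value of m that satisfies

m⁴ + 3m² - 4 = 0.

m = -1 or m = 1

Let u = m². The equation becomes u² + 3u - 4 = 0.
Factor: (u + 4)(u - 1) = 0, so u = -4 or u = 1.
m² = -4 < 0 has no real solution.
m² = 1 gives m = ±1.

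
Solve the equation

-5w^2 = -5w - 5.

Rearrange to standard form: -5w^2 + 5w + 5 = 0.
Discriminant: (5)^2 - 4*(-5)*5 = 125.
Quadratic formula: w = (-5 +/- sqrt(125)) / (-10).
So w = 1/2 - sqrt(5)/2 ~= -0.618 or w = 1/2 + sqrt(5)/2 ~= 1.618.

w = -0.618 or w = 1.618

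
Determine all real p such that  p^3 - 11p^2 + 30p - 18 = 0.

Possible rational roots are divisors of -18. Testing p = 3 gives 0, so (p - 3) is a factor.
Divide: p^3 - 11p^2 + 30p - 18 = (p - 3)(p^2 - 8p + 6).
Apply the quadratic formula to p^2 - 8p + 6 = 0: p = (8 +/- sqrt(40))/2, i.e. p ~= 7.1623 or p ~= 0.8377.

p = 0.8377 or p = 3 or p = 7.1623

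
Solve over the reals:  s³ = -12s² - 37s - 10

s = -6.7016 or s = -5 or s = -0.2984

Rearrange: s³ + 12s² + 37s + 10 = 0.
Possible rational roots are divisors of 10. Testing s = -5 gives 0, so (s + 5) is a factor.
Divide: s³ + 12s² + 37s + 10 = (s + 5)(s² + 7s + 2).
Apply the quadratic formula to s² + 7s + 2 = 0: s = (-7 ± √41)/2, i.e. s ≈ -0.2984 or s ≈ -6.7016.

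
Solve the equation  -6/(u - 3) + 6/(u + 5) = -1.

Multiply both sides by (u - 3)(u + 5):
-6(u + 5) + 6(u - 3) = -(u - 3)(u + 5).
Expand and collect terms: -u^2 - 2u + 63 = 0.
Factor or apply the quadratic formula: u = -9 or u = 7.
Neither value makes a denominator zero (u != 3, u != -5), so both are valid.

u = -9 or u = 7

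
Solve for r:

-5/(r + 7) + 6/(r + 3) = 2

r = -8.631 or r = -0.869

Multiply both sides by (r + 7)(r + 3):
-5(r + 3) + 6(r + 7) = 2(r + 7)(r + 3).
Expand and collect terms: 2r^2 + 19r + 15 = 0.
By the quadratic formula, r = (-19 +/- sqrt(241)) / 4, so r ~= -0.869 or r ~= -8.631.
Neither value makes a denominator zero (r != -7, r != -3), so both are valid.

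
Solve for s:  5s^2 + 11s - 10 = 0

s = -2.8916 or s = 0.6916

Discriminant: (11)^2 - 4*5*(-10) = 321.
Quadratic formula: s = (-11 +/- sqrt(321)) / 10.
So s = -11/10 + sqrt(321)/10 ~= 0.6916 or s = -sqrt(321)/10 - 11/10 ~= -2.8916.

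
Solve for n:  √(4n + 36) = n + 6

n = 0

Square both sides: 4n + 36 = (n + 6)².
Expand and rearrange: n² + 8n = 0.
Solving gives n = 0 or n = -8.
Check each candidate in the original equation:
  n = 0: √(36) = 6, while n + 6 = 6 — valid.
  n = -8: √(4) = 2, while n + 6 = -2 — extraneous.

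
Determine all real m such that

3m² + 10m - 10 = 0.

m = -4.1387 or m = 0.8054

Discriminant: (10)² − 4·3·(-10) = 220.
Quadratic formula: m = (-10 ± √220) / 6.
So m = -5/3 + √(55)/3 ≈ 0.8054 or m = -√(55)/3 - 5/3 ≈ -4.1387.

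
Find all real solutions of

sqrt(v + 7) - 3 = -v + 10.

v = 9

Isolate the radical: sqrt(v + 7) = -v + 13.
Square both sides: v + 7 = (-v + 13)^2.
Expand and rearrange: v^2 - 27v + 162 = 0.
Solving gives v = 18 or v = 9.
Check each candidate in the original equation:
  v = 18: sqrt(25) = 5, while -v + 13 = -5 — extraneous.
  v = 9: sqrt(16) = 4, while -v + 13 = 4 — valid.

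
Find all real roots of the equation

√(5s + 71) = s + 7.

Square both sides: 5s + 71 = (s + 7)².
Expand and rearrange: s² + 9s - 22 = 0.
Solving gives s = 2 or s = -11.
Check each candidate in the original equation:
  s = 2: √(81) = 9, while s + 7 = 9 — valid.
  s = -11: √(16) = 4, while s + 7 = -4 — extraneous.

s = 2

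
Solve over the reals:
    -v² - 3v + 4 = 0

v = -4 or v = 1

Factor: -1(v + 4)(v - 1) = 0.
So v = -4 or v = 1.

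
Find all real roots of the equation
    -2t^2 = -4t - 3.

t = -0.5811 or t = 2.5811

Rearrange to standard form: -2t^2 + 4t + 3 = 0.
Discriminant: (4)^2 - 4*(-2)*3 = 40.
Quadratic formula: t = (-4 +/- sqrt(40)) / (-4).
So t = 1 - sqrt(10)/2 ~= -0.5811 or t = 1 + sqrt(10)/2 ~= 2.5811.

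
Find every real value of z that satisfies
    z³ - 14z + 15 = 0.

z = -4.1926 or z = 1.1926 or z = 3

Possible rational roots are divisors of 15. Testing z = 3 gives 0, so (z - 3) is a factor.
Divide: z³ - 14z + 15 = (z - 3)(z² + 3z - 5).
Apply the quadratic formula to z² + 3z - 5 = 0: z = (-3 ± √29)/2, i.e. z ≈ 1.1926 or z ≈ -4.1926.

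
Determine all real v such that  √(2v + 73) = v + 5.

Square both sides: 2v + 73 = (v + 5)².
Expand and rearrange: v² + 8v - 48 = 0.
Solving gives v = 4 or v = -12.
Check each candidate in the original equation:
  v = 4: √(81) = 9, while v + 5 = 9 — valid.
  v = -12: √(49) = 7, while v + 5 = -7 — extraneous.

v = 4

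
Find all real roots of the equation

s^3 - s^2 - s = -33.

s = -3

Rearrange: s^3 - s^2 - s + 33 = 0.
Possible rational roots are divisors of 33. Testing s = -3 gives 0, so (s + 3) is a factor.
Divide: s^3 - s^2 - s + 33 = (s + 3)(s^2 - 4s + 11).
The quadratic s^2 - 4s + 11 has discriminant -28 < 0, so no further real roots.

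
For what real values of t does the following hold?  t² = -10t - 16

Bring every term to one side: t² + 10t + 16 = 0.
Factor: (t + 2)(t + 8) = 0.
So t = -2 or t = -8.

t = -8 or t = -2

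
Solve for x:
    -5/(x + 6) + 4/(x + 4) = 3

x = -7.1736 or x = -3.1597

Multiply both sides by (x + 6)(x + 4):
-5(x + 4) + 4(x + 6) = 3(x + 6)(x + 4).
Expand and collect terms: 3x² + 31x + 68 = 0.
By the quadratic formula, x = (-31 ± √145) / 6, so x ≈ -3.1597 or x ≈ -7.1736.
Neither value makes a denominator zero (x ≠ -6, x ≠ -4), so both are valid.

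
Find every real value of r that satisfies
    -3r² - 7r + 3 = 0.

r = -2.7033 or r = 0.3699

Discriminant: (-7)² − 4·(-3)·3 = 85.
Quadratic formula: r = (7 ± √85) / (-6).
So r = -√(85)/6 - 7/6 ≈ -2.7033 or r = -7/6 + √(85)/6 ≈ 0.3699.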